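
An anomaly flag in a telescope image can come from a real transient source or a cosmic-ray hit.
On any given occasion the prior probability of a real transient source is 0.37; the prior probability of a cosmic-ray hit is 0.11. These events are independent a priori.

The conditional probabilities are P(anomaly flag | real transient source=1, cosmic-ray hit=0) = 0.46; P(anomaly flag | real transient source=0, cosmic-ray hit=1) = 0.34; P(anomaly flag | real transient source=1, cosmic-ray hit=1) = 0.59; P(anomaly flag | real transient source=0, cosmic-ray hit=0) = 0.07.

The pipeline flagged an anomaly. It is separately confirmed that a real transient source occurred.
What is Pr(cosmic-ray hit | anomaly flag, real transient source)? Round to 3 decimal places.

Enumerate both values of cosmic-ray hit and weight by the priors:
  P(anomaly flag | real transient source) = 0.46*0.89 + 0.59*0.11
        = 0.409400 + 0.064900 = 0.474300
Configurations with cosmic-ray hit contribute 0.064900, so
  P(cosmic-ray hit | anomaly flag, real transient source) = 0.064900 / 0.474300 ≈ 0.137

Pr(cosmic-ray hit | anomaly flag, real transient source) ≈ 0.137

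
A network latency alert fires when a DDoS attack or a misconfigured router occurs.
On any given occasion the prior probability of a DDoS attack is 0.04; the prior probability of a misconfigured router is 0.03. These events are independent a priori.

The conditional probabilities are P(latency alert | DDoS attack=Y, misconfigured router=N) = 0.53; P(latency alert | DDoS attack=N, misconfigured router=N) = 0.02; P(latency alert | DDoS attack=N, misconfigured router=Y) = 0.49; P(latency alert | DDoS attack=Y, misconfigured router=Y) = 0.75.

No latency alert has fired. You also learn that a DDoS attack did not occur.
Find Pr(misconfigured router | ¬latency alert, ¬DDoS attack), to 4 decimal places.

Enumerate both values of misconfigured router and weight by the priors:
  P(¬latency alert | ¬DDoS attack) = 0.98·0.97 + 0.51·0.03
        = 0.950600 + 0.015300 = 0.965900
Configurations with misconfigured router contribute 0.015300, so
  P(misconfigured router | ¬latency alert, ¬DDoS attack) = 0.015300 / 0.965900 ≈ 0.0158

Pr(misconfigured router | ¬latency alert, ¬DDoS attack) ≈ 0.0158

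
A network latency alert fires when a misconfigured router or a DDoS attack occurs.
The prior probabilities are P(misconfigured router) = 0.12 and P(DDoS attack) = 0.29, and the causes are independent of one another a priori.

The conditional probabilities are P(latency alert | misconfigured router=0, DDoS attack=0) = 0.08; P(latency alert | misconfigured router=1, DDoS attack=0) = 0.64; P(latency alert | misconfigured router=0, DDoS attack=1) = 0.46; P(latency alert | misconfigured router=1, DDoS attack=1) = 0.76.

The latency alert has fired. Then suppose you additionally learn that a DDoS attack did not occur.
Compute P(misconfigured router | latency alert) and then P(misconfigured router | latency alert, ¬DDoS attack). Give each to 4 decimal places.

For the numerator, keep only misconfigured router=true terms: 0.054528 + 0.026448 = 0.080976
The normalizing constant is 0.08*0.88*0.71 + 0.46*0.88*0.29 + 0.64*0.12*0.71 + 0.76*0.12*0.29 = 0.248352
Posterior = 0.080976 / 0.248352 ≈ 0.3261

With the extra evidence:
Weight on misconfigured router=true, given the evidence: 0.64·0.12 = 0.076800
The normalizing constant is 0.08·0.88 + 0.64·0.12 = 0.147200
P(misconfigured router | latency alert, ¬DDoS attack) = 0.076800/0.147200 ≈ 0.5217

P(misconfigured router | latency alert) ≈ 0.3261; P(misconfigured router | latency alert, ¬DDoS attack) ≈ 0.5217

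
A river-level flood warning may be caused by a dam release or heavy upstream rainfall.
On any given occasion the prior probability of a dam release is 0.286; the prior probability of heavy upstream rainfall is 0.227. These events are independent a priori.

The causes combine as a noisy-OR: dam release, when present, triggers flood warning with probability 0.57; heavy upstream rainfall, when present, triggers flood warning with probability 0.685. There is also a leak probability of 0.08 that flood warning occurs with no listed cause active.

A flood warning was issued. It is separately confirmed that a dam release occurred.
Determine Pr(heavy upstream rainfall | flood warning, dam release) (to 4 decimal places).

Pr(heavy upstream rainfall | flood warning, dam release) ≈ 0.2984

Under noisy-OR, P(flood warning | causes) = 1 − (1−0.08)·∏(1−qᵢ) over the active causes.
P(flood warning | dam release) = 0.6044*0.773 + 0.875386*0.227 = 0.467201 + 0.198713 = 0.665914
Of this, 0.198713 comes from 0.875386*0.227 (the heavy upstream rainfall=true cases).
P(heavy upstream rainfall | flood warning, dam release) = 0.198713 / 0.665914 ≈ 0.2984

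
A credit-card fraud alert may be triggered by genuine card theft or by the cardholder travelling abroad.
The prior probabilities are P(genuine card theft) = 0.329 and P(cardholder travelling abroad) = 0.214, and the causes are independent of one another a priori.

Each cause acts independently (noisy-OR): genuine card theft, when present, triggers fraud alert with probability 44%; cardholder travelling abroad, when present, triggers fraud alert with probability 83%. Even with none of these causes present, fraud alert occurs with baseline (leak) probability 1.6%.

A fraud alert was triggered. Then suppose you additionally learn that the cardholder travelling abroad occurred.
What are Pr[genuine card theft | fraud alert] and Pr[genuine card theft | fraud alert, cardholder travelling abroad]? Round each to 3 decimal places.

Pr[genuine card theft | fraud alert] ≈ 0.584; Pr[genuine card theft | fraud alert, cardholder travelling abroad] ≈ 0.348

Under noisy-OR, P(fraud alert | causes) = 1 − (1−0.016)·∏(1−qᵢ) over the active causes.
Numerator (weight on configurations with genuine card theft): 0.116098 + 0.063811 = 0.179909
Denominator P(fraud alert): 0.016*0.671*0.786 + 0.83272*0.671*0.214 + 0.44896*0.329*0.786 + 0.906323*0.329*0.214 = 0.307921
P(genuine card theft | fraud alert) = 0.179909/0.307921 ≈ 0.584

Now also conditioning on cardholder travelling abroad=true:
P(fraud alert | cardholder travelling abroad) = 0.83272*0.671 + 0.906323*0.329 = 0.558755 + 0.298180 = 0.856935
Restricting to configurations with genuine card theft present: 0.906323*0.329 = 0.298180.
P(genuine card theft | fraud alert, cardholder travelling abroad) = 0.298180 / 0.856935 ≈ 0.348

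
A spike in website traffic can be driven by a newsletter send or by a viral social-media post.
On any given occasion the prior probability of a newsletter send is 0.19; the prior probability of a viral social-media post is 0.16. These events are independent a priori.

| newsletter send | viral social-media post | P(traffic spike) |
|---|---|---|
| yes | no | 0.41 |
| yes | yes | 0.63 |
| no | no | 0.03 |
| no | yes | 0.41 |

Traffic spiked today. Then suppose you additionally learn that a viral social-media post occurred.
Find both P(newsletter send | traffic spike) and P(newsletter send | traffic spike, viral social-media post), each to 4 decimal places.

Enumerate the 4 (newsletter send, viral social-media post) configurations and weight by the priors:
  P(traffic spike) = 0.03×0.81×0.84 + 0.41×0.81×0.16 + 0.41×0.19×0.84 + 0.63×0.19×0.16
        = 0.020412 + 0.053136 + 0.065436 + 0.019152 = 0.158136
The terms with newsletter send present sum to 0.084588, so
  P(newsletter send | traffic spike) = 0.084588 / 0.158136 ≈ 0.5349

Now also conditioning on viral social-media post=true:
Weight on newsletter send=true, given the evidence: 0.63·0.19 = 0.119700
The normalizing constant is 0.41·0.81 + 0.63·0.19 = 0.451800
P(newsletter send | traffic spike, viral social-media post) = 0.119700/0.451800 ≈ 0.2649

P(newsletter send | traffic spike) ≈ 0.5349; P(newsletter send | traffic spike, viral social-media post) ≈ 0.2649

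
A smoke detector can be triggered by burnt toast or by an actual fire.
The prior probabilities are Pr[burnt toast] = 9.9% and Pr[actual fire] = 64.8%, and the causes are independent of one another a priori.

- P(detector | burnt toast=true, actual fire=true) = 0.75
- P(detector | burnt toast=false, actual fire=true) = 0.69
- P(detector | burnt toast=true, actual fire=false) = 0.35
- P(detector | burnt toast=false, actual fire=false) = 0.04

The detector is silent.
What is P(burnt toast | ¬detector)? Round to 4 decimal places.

P(burnt toast | ¬detector) ≈ 0.0738

Numerator (weight on configurations with burnt toast): 0.022651 + 0.016038 = 0.038689
Normalizer over all consistent configurations: 0.96·0.901·0.352 + 0.31·0.901·0.648 + 0.65·0.099·0.352 + 0.25·0.099·0.648 = 0.524148
P(burnt toast | ¬detector) = 0.038689/0.524148 ≈ 0.0738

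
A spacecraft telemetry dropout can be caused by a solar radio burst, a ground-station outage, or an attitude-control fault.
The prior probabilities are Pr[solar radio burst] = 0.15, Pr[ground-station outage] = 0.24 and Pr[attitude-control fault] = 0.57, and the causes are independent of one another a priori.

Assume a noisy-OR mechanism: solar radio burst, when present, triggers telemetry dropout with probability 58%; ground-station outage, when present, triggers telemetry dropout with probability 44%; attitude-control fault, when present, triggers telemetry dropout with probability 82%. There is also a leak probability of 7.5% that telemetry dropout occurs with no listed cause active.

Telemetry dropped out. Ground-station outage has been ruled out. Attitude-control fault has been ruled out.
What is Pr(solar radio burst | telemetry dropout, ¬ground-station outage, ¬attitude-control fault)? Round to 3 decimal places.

Pr(solar radio burst | telemetry dropout, ¬ground-station outage, ¬attitude-control fault) ≈ 0.590

Under noisy-OR, P(telemetry dropout | causes) = 1 − (1−0.075)·∏(1−qᵢ) over the active causes.
Numerator (weight on configurations with solar radio burst): 0.6115×0.15 = 0.091725
The normalizing constant is 0.075×0.85 + 0.6115×0.15 = 0.155475
Posterior = 0.091725 / 0.155475 ≈ 0.590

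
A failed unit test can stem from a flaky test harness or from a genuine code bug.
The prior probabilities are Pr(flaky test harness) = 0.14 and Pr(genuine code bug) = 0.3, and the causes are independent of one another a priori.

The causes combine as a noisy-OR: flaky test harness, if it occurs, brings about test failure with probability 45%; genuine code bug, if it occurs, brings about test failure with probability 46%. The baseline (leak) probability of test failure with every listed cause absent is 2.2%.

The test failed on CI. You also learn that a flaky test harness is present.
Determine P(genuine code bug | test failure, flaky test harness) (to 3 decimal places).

Under noisy-OR, P(test failure | causes) = 1 − (1−0.022)·∏(1−qᵢ) over the active causes.
P(test failure | flaky test harness) = 0.4621*0.7 + 0.709534*0.3 = 0.323470 + 0.212860 = 0.536330
Of this, 0.212860 comes from 0.709534*0.3 (the genuine code bug=true cases).
Hence the posterior is 0.212860/0.536330 ≈ 0.397.

P(genuine code bug | test failure, flaky test harness) ≈ 0.397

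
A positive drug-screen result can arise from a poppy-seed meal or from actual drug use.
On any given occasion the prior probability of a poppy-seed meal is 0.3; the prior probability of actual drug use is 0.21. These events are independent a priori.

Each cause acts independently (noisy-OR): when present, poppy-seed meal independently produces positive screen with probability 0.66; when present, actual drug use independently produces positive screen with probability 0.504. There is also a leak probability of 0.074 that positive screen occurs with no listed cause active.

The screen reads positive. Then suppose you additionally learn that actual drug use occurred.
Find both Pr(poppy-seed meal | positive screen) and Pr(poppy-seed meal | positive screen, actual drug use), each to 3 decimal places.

Pr(poppy-seed meal | positive screen) ≈ 0.642; Pr(poppy-seed meal | positive screen, actual drug use) ≈ 0.401

Under noisy-OR, P(positive screen | causes) = 1 − (1−0.074)·∏(1−qᵢ) over the active causes.
P(positive screen) = 0.074*0.7*0.79 + 0.540704*0.7*0.21 + 0.68516*0.3*0.79 + 0.843839*0.3*0.21 = 0.040922 + 0.079483 + 0.162383 + 0.053162 = 0.335950
The poppy-seed meal-present share is 0.162383 + 0.053162 = 0.215545.
P(poppy-seed meal | positive screen) = 0.215545 / 0.335950 ≈ 0.642

Now also conditioning on actual drug use=true:
P(positive screen | actual drug use) = 0.540704×0.7 + 0.843839×0.3 = 0.378493 + 0.253152 = 0.631645
Restricting to configurations with poppy-seed meal present: 0.843839×0.3 = 0.253152.
Hence the posterior is 0.253152/0.631645 ≈ 0.401.
This is intercausal reasoning (explaining away): once actual drug use accounts for the positive screen, poppy-seed meal becomes less likely.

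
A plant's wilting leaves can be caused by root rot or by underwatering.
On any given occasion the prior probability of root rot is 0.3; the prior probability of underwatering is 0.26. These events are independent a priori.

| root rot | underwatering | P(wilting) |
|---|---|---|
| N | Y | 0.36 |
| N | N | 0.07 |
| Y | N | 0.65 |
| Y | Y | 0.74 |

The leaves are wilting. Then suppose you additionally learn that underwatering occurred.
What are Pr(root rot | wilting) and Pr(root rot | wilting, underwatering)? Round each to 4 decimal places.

P(wilting) = 0.07·0.7·0.74 + 0.36·0.7·0.26 + 0.65·0.3·0.74 + 0.74·0.3·0.26 = 0.036260 + 0.065520 + 0.144300 + 0.057720 = 0.303800
Of this, 0.202020 comes from 0.144300 + 0.057720 (the root rot=true cases).
P(root rot | wilting) = 0.202020 / 0.303800 ≈ 0.6650

With the extra evidence:
P(wilting | underwatering) = 0.36·0.7 + 0.74·0.3 = 0.252000 + 0.222000 = 0.474000
Restricting to configurations with root rot present: 0.74·0.3 = 0.222000.
Hence the posterior is 0.222000/0.474000 ≈ 0.4684.
This is intercausal reasoning (explaining away): once underwatering accounts for the wilting, root rot becomes less likely.

Pr(root rot | wilting) ≈ 0.6650; Pr(root rot | wilting, underwatering) ≈ 0.4684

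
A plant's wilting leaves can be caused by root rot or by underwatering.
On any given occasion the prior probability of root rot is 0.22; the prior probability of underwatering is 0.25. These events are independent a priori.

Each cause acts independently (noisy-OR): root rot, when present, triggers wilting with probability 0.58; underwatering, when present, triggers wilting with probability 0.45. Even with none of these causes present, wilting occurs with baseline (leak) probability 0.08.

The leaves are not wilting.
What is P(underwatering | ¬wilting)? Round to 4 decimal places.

P(underwatering | ¬wilting) ≈ 0.1549

Under noisy-OR, P(wilting | causes) = 1 − (1−0.08)·∏(1−qᵢ) over the active causes.
P(¬wilting) = 0.92·0.78·0.75 + 0.506·0.78·0.25 + 0.3864·0.22·0.75 + 0.21252·0.22·0.25 = 0.538200 + 0.098670 + 0.063756 + 0.011689 = 0.712315
Restricting to configurations with underwatering present: 0.098670 + 0.011689 = 0.110359.
P(underwatering | ¬wilting) = 0.110359 / 0.712315 ≈ 0.1549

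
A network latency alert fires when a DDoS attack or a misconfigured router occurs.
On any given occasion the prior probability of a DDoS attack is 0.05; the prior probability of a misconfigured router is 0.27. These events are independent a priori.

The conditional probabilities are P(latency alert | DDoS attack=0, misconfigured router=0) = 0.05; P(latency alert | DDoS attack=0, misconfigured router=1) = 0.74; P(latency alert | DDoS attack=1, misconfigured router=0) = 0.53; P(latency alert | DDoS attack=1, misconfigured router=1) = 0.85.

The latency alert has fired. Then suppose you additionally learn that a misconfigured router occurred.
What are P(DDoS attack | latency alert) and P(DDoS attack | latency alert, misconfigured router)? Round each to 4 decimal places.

Sum P(latency alert|·) weighted by the priors over the 4 (DDoS attack, misconfigured router) configurations:
  P(latency alert) = 0.05*0.95*0.73 + 0.74*0.95*0.27 + 0.53*0.05*0.73 + 0.85*0.05*0.27
        = 0.034675 + 0.189810 + 0.019345 + 0.011475 = 0.255305
Configurations with DDoS attack contribute 0.030820, so
  P(DDoS attack | latency alert) = 0.030820 / 0.255305 ≈ 0.1207

With the extra evidence:
Sum P(latency alert|·) weighted by the priors over both values of DDoS attack:
  P(latency alert | misconfigured router) = 0.74*0.95 + 0.85*0.05
        = 0.703000 + 0.042500 = 0.745500
The terms with DDoS attack present sum to 0.042500, so
  P(DDoS attack | latency alert, misconfigured router) = 0.042500 / 0.745500 ≈ 0.0570
— misconfigured router explains away the evidence for DDoS attack.

P(DDoS attack | latency alert) ≈ 0.1207; P(DDoS attack | latency alert, misconfigured router) ≈ 0.0570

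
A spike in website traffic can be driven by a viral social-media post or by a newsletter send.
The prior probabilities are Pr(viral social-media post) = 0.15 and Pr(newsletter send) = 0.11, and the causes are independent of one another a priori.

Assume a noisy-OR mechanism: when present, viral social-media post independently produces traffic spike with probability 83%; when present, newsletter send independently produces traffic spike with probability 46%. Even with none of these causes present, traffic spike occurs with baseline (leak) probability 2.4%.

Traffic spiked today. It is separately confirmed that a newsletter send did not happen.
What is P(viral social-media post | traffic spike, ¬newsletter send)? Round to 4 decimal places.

P(viral social-media post | traffic spike, ¬newsletter send) ≈ 0.8598

Under noisy-OR, P(traffic spike | causes) = 1 − (1−0.024)·∏(1−qᵢ) over the active causes.
Numerator (weight on configurations with viral social-media post): 0.83408·0.15 = 0.125112
Denominator P(traffic spike | ¬newsletter send): 0.024·0.85 + 0.83408·0.15 = 0.145512
Posterior = 0.125112 / 0.145512 ≈ 0.8598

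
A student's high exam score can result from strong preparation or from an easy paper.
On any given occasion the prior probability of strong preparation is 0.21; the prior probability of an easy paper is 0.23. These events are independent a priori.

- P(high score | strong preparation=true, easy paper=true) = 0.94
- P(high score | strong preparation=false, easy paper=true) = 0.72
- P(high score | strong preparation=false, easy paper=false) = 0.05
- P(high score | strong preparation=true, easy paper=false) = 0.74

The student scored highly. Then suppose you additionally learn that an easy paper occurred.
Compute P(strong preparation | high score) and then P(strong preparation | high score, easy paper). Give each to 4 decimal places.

P(high score) = 0.05·0.79·0.77 + 0.72·0.79·0.23 + 0.74·0.21·0.77 + 0.94·0.21·0.23 = 0.030415 + 0.130824 + 0.119658 + 0.045402 = 0.326299
Restricting to configurations with strong preparation present: 0.119658 + 0.045402 = 0.165060.
P(strong preparation | high score) = 0.165060 / 0.326299 ≈ 0.5059

Now also conditioning on easy paper=true:
Sum P(high score|·) weighted by the priors over both values of strong preparation:
  P(high score | easy paper) = 0.72·0.79 + 0.94·0.21
        = 0.568800 + 0.197400 = 0.766200
Keeping only the strong preparation-present terms gives 0.197400, so
  P(strong preparation | high score, easy paper) = 0.197400 / 0.766200 ≈ 0.2576
This is intercausal reasoning (explaining away): once easy paper accounts for the high score, strong preparation becomes less likely.

P(strong preparation | high score) ≈ 0.5059; P(strong preparation | high score, easy paper) ≈ 0.2576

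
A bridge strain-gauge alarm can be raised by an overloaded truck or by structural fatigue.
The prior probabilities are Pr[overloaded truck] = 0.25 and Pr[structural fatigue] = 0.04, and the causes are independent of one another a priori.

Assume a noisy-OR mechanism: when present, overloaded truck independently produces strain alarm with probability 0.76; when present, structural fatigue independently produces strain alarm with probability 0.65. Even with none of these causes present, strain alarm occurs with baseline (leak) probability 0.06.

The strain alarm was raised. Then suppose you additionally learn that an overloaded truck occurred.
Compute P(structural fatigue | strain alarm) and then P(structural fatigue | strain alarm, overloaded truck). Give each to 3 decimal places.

P(structural fatigue | strain alarm) ≈ 0.114; P(structural fatigue | strain alarm, overloaded truck) ≈ 0.047

Under noisy-OR, P(strain alarm | causes) = 1 − (1−0.06)·∏(1−qᵢ) over the active causes.
For the numerator, keep only structural fatigue=true terms: 0.020130 + 0.009210 = 0.029340
Denominator P(strain alarm): 0.06*0.75*0.96 + 0.671*0.75*0.04 + 0.7744*0.25*0.96 + 0.92104*0.25*0.04 = 0.258396
Posterior = 0.029340 / 0.258396 ≈ 0.114

With the extra evidence:
Numerator (weight on configurations with structural fatigue): 0.92104×0.04 = 0.036842
Denominator P(strain alarm | overloaded truck): 0.7744×0.96 + 0.92104×0.04 = 0.780266
Posterior = 0.036842 / 0.780266 ≈ 0.047
— overloaded truck explains away the evidence for structural fatigue.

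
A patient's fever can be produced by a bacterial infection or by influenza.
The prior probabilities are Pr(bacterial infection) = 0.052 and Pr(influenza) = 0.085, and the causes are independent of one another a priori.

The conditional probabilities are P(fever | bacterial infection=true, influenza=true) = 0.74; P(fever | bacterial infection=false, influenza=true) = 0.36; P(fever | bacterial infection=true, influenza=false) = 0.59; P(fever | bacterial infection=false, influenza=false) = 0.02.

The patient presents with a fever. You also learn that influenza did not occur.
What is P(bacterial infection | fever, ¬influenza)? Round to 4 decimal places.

P(fever | ¬influenza) = 0.02·0.948 + 0.59·0.052 = 0.018960 + 0.030680 = 0.049640
Restricting to configurations with bacterial infection present: 0.59·0.052 = 0.030680.
So P(bacterial infection | fever, ¬influenza) = 0.030680/0.049640 ≈ 0.6180.

P(bacterial infection | fever, ¬influenza) ≈ 0.6180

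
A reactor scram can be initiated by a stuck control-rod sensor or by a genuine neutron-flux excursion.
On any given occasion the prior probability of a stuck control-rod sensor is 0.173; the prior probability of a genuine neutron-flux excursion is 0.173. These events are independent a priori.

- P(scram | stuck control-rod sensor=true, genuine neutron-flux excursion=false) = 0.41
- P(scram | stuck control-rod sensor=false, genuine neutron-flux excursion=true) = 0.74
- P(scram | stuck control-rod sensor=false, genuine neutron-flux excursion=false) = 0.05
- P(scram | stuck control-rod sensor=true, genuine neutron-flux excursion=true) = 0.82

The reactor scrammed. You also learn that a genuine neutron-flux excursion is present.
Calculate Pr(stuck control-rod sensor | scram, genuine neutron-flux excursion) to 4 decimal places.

Pr(stuck control-rod sensor | scram, genuine neutron-flux excursion) ≈ 0.1882

By total probability over both values of stuck control-rod sensor:
  P(scram | genuine neutron-flux excursion) = 0.74·0.827 + 0.82·0.173
        = 0.611980 + 0.141860 = 0.753840
The terms with stuck control-rod sensor present sum to 0.141860, so
  P(stuck control-rod sensor | scram, genuine neutron-flux excursion) = 0.141860 / 0.753840 ≈ 0.1882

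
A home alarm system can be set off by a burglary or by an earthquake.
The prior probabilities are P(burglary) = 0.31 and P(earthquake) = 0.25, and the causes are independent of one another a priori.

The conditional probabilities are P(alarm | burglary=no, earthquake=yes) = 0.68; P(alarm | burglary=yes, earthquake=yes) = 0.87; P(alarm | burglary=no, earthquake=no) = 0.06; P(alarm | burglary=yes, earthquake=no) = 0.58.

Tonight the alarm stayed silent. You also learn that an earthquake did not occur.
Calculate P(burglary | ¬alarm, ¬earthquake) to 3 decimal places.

P(burglary | ¬alarm, ¬earthquake) ≈ 0.167

Sum P(¬alarm|·) weighted by the priors over both values of burglary:
  P(¬alarm | ¬earthquake) = 0.94*0.69 + 0.42*0.31
        = 0.648600 + 0.130200 = 0.778800
Configurations with burglary contribute 0.130200, so
  P(burglary | ¬alarm, ¬earthquake) = 0.130200 / 0.778800 ≈ 0.167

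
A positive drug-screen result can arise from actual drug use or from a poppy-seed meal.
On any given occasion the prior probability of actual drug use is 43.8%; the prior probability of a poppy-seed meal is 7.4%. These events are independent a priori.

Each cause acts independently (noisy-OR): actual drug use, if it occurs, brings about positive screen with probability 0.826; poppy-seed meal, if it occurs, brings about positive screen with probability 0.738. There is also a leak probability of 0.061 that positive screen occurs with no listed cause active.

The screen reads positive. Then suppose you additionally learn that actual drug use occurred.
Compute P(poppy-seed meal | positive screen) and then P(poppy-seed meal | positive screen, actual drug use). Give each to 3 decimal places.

Under noisy-OR, P(positive screen | causes) = 1 − (1−0.061)·∏(1−qᵢ) over the active causes.
Sum P(positive screen|·) weighted by the priors over the 4 (actual drug use, poppy-seed meal) configurations:
  P(positive screen) = 0.061×0.562×0.926 + 0.753982×0.562×0.074 + 0.836614×0.438×0.926 + 0.957193×0.438×0.074
        = 0.031745 + 0.031357 + 0.339321 + 0.031025 = 0.433448
Keeping only the poppy-seed meal-present terms gives 0.062382, so
  P(poppy-seed meal | positive screen) = 0.062382 / 0.433448 ≈ 0.144

Now condition on the additional information:
Sum P(positive screen|·) weighted by the priors over both values of poppy-seed meal:
  P(positive screen | actual drug use) = 0.836614·0.926 + 0.957193·0.074
        = 0.774705 + 0.070832 = 0.845537
Configurations with poppy-seed meal contribute 0.070832, so
  P(poppy-seed meal | positive screen, actual drug use) = 0.070832 / 0.845537 ≈ 0.084

P(poppy-seed meal | positive screen) ≈ 0.144; P(poppy-seed meal | positive screen, actual drug use) ≈ 0.084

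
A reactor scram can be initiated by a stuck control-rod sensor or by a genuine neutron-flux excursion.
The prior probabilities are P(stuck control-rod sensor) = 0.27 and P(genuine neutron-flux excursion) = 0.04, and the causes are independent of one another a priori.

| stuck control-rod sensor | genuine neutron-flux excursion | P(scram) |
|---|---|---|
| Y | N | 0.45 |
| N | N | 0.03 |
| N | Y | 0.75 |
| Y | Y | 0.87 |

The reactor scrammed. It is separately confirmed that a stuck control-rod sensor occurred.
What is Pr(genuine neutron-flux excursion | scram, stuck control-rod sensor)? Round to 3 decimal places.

Pr(genuine neutron-flux excursion | scram, stuck control-rod sensor) ≈ 0.075

Enumerate both values of genuine neutron-flux excursion and weight by the priors:
  P(scram | stuck control-rod sensor) = 0.45·0.96 + 0.87·0.04
        = 0.432000 + 0.034800 = 0.466800
Keeping only the genuine neutron-flux excursion-present terms gives 0.034800, so
  P(genuine neutron-flux excursion | scram, stuck control-rod sensor) = 0.034800 / 0.466800 ≈ 0.075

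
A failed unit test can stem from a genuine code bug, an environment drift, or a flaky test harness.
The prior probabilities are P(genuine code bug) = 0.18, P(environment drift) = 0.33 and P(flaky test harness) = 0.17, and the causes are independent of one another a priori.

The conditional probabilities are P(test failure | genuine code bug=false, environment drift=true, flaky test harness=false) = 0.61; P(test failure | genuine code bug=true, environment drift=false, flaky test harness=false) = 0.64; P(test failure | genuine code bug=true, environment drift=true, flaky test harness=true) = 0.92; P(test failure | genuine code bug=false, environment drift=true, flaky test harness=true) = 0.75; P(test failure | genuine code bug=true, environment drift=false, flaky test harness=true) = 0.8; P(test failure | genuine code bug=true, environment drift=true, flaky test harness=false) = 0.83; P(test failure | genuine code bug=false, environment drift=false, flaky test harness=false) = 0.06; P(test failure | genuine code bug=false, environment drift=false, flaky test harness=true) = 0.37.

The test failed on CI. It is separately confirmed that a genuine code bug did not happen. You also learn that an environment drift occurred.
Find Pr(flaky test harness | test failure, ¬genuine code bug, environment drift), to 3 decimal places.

For the numerator, keep only flaky test harness=true terms: 0.75*0.17 = 0.127500
Normalizer over all consistent configurations: 0.61*0.83 + 0.75*0.17 = 0.633800
Posterior = 0.127500 / 0.633800 ≈ 0.201

Pr(flaky test harness | test failure, ¬genuine code bug, environment drift) ≈ 0.201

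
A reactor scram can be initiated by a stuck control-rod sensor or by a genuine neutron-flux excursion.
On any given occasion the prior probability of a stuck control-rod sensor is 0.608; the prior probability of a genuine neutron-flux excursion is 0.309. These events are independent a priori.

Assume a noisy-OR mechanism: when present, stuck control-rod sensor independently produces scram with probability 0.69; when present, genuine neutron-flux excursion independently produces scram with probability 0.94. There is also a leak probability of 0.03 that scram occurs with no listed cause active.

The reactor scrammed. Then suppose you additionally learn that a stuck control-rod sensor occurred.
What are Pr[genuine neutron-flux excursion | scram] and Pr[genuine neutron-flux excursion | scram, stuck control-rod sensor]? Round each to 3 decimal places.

Pr[genuine neutron-flux excursion | scram] ≈ 0.497; Pr[genuine neutron-flux excursion | scram, stuck control-rod sensor] ≈ 0.386

Under noisy-OR, P(scram | causes) = 1 − (1−0.03)·∏(1−qᵢ) over the active causes.
P(scram) = 0.03*0.392*0.691 + 0.9418*0.392*0.309 + 0.6993*0.608*0.691 + 0.981958*0.608*0.309 = 0.008126 + 0.114078 + 0.293796 + 0.184482 = 0.600482
The genuine neutron-flux excursion-present share is 0.114078 + 0.184482 = 0.298560.
P(genuine neutron-flux excursion | scram) = 0.298560 / 0.600482 ≈ 0.497

Now also conditioning on stuck control-rod sensor=true:
P(scram | stuck control-rod sensor) = 0.6993*0.691 + 0.981958*0.309 = 0.483216 + 0.303425 = 0.786641
Of this, 0.303425 comes from 0.981958*0.309 (the genuine neutron-flux excursion=true cases).
P(genuine neutron-flux excursion | scram, stuck control-rod sensor) = 0.303425 / 0.786641 ≈ 0.386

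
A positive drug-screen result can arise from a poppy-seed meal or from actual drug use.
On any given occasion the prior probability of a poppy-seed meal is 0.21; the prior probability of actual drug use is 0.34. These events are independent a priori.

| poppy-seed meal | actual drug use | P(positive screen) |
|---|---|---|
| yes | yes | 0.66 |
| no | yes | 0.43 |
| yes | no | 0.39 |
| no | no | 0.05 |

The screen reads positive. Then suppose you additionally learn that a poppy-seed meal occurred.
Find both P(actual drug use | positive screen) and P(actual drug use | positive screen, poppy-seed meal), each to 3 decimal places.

P(actual drug use | positive screen) ≈ 0.670; P(actual drug use | positive screen, poppy-seed meal) ≈ 0.466

P(positive screen) = 0.05·0.79·0.66 + 0.43·0.79·0.34 + 0.39·0.21·0.66 + 0.66·0.21·0.34 = 0.026070 + 0.115498 + 0.054054 + 0.047124 = 0.242746
The actual drug use-present share is 0.115498 + 0.047124 = 0.162622.
So P(actual drug use | positive screen) = 0.162622/0.242746 ≈ 0.670.

Now also conditioning on poppy-seed meal=true:
Enumerate both values of actual drug use and weight by the priors:
  P(positive screen | poppy-seed meal) = 0.39*0.66 + 0.66*0.34
        = 0.257400 + 0.224400 = 0.481800
The terms with actual drug use present sum to 0.224400, so
  P(actual drug use | positive screen, poppy-seed meal) = 0.224400 / 0.481800 ≈ 0.466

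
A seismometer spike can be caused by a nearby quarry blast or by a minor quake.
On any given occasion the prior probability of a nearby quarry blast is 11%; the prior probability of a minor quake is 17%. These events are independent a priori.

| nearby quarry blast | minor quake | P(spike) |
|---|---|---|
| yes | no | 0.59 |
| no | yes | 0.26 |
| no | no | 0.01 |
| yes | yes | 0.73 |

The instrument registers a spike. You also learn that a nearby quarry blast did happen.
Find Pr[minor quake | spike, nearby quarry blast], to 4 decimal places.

For the numerator, keep only minor quake=true terms: 0.73×0.17 = 0.124100
Normalizer over all consistent configurations: 0.59×0.83 + 0.73×0.17 = 0.613800
Posterior = 0.124100 / 0.613800 ≈ 0.2022

Pr[minor quake | spike, nearby quarry blast] ≈ 0.2022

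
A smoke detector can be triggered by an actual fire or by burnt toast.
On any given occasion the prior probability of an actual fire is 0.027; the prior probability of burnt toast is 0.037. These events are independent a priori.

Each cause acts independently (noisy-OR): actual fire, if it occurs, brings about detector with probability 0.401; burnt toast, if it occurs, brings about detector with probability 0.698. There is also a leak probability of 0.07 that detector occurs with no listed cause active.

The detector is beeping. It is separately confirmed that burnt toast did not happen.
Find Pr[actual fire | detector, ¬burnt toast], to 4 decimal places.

Pr[actual fire | detector, ¬burnt toast] ≈ 0.1494

Under noisy-OR, P(detector | causes) = 1 − (1−0.07)·∏(1−qᵢ) over the active causes.
P(detector | ¬burnt toast) = 0.07·0.973 + 0.44293·0.027 = 0.068110 + 0.011959 = 0.080069
The actual fire-present share is 0.44293·0.027 = 0.011959.
Hence the posterior is 0.011959/0.080069 ≈ 0.1494.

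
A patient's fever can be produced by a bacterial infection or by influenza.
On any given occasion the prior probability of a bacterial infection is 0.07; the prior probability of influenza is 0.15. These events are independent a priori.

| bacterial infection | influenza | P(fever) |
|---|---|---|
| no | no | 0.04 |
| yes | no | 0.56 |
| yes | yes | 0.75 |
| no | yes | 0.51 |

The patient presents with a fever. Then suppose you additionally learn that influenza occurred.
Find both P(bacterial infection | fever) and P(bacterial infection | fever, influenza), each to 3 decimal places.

By total probability over the 4 (bacterial infection, influenza) configurations:
  P(fever) = 0.04·0.93·0.85 + 0.51·0.93·0.15 + 0.56·0.07·0.85 + 0.75·0.07·0.15
        = 0.031620 + 0.071145 + 0.033320 + 0.007875 = 0.143960
Configurations with bacterial infection contribute 0.041195, so
  P(bacterial infection | fever) = 0.041195 / 0.143960 ≈ 0.286

Now also conditioning on influenza=true:
For the numerator, keep only bacterial infection=true terms: 0.75*0.07 = 0.052500
Denominator P(fever | influenza): 0.51*0.93 + 0.75*0.07 = 0.526800
Posterior = 0.052500 / 0.526800 ≈ 0.100
— influenza explains away the evidence for bacterial infection.

P(bacterial infection | fever) ≈ 0.286; P(bacterial infection | fever, influenza) ≈ 0.100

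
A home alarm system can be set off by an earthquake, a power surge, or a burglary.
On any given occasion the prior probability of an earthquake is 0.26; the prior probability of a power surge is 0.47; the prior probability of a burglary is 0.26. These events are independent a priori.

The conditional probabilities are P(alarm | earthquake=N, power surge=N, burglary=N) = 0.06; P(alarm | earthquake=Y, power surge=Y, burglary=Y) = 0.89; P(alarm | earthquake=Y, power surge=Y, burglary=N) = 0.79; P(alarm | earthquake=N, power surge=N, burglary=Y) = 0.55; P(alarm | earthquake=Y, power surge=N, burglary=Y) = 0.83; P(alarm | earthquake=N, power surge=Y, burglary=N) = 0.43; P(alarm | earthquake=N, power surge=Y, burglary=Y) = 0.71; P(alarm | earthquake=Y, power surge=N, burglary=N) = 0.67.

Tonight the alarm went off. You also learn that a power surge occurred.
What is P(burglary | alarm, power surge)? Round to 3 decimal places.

For the numerator, keep only burglary=true terms: 0.136604 + 0.060164 = 0.196768
The normalizing constant is 0.43·0.74·0.74 + 0.71·0.74·0.26 + 0.79·0.26·0.74 + 0.89·0.26·0.26 = 0.584232
Posterior = 0.196768 / 0.584232 ≈ 0.337

P(burglary | alarm, power surge) ≈ 0.337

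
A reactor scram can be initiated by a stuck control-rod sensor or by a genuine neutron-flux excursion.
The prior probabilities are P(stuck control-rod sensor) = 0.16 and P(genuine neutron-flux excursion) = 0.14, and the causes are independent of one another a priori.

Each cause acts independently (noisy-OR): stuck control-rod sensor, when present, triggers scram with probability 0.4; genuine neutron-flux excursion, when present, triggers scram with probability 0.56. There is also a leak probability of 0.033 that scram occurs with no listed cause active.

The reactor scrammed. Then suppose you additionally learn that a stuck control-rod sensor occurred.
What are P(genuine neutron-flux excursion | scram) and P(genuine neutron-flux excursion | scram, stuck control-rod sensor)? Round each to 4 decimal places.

P(genuine neutron-flux excursion | scram) ≈ 0.5080; P(genuine neutron-flux excursion | scram, stuck control-rod sensor) ≈ 0.2241

Under noisy-OR, P(scram | causes) = 1 − (1−0.033)·∏(1−qᵢ) over the active causes.
P(scram) = 0.033×0.84×0.86 + 0.57452×0.84×0.14 + 0.4198×0.16×0.86 + 0.744712×0.16×0.14 = 0.023839 + 0.067564 + 0.057764 + 0.016682 = 0.165849
The genuine neutron-flux excursion-present share is 0.067564 + 0.016682 = 0.084246.
P(genuine neutron-flux excursion | scram) = 0.084246 / 0.165849 ≈ 0.5080

Now also conditioning on stuck control-rod sensor=true:
Numerator (weight on configurations with genuine neutron-flux excursion): 0.744712×0.14 = 0.104260
Denominator P(scram | stuck control-rod sensor): 0.4198×0.86 + 0.744712×0.14 = 0.465288
P(genuine neutron-flux excursion | scram, stuck control-rod sensor) = 0.104260/0.465288 ≈ 0.2241
— stuck control-rod sensor explains away the evidence for genuine neutron-flux excursion.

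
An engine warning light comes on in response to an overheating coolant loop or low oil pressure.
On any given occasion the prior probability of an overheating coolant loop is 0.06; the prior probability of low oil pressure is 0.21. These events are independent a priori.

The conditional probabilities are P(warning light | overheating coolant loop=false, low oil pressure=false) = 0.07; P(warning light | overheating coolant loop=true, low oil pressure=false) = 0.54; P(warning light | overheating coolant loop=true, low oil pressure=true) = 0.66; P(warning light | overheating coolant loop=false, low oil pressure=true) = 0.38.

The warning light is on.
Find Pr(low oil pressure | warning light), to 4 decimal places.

P(warning light) = 0.07*0.94*0.79 + 0.38*0.94*0.21 + 0.54*0.06*0.79 + 0.66*0.06*0.21 = 0.051982 + 0.075012 + 0.025596 + 0.008316 = 0.160906
Of this, 0.083328 comes from 0.075012 + 0.008316 (the low oil pressure=true cases).
P(low oil pressure | warning light) = 0.083328 / 0.160906 ≈ 0.5179

Pr(low oil pressure | warning light) ≈ 0.5179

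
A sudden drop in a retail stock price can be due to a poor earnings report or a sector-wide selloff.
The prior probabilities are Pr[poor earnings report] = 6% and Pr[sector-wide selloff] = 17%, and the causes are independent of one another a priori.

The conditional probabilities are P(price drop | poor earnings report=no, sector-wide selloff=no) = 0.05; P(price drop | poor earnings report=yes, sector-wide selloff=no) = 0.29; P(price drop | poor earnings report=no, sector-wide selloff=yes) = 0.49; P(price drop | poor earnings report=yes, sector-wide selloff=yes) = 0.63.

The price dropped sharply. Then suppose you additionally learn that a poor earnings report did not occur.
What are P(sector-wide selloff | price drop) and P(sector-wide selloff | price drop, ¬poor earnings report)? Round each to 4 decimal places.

P(sector-wide selloff | price drop) ≈ 0.6132; P(sector-wide selloff | price drop, ¬poor earnings report) ≈ 0.6675

For the numerator, keep only sector-wide selloff=true terms: 0.078302 + 0.006426 = 0.084728
Denominator P(price drop): 0.05×0.94×0.83 + 0.49×0.94×0.17 + 0.29×0.06×0.83 + 0.63×0.06×0.17 = 0.138180
Posterior = 0.084728 / 0.138180 ≈ 0.6132

Now condition on the additional information:
P(price drop | ¬poor earnings report) = 0.05×0.83 + 0.49×0.17 = 0.041500 + 0.083300 = 0.124800
Of this, 0.083300 comes from 0.49×0.17 (the sector-wide selloff=true cases).
Hence the posterior is 0.083300/0.124800 ≈ 0.6675.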